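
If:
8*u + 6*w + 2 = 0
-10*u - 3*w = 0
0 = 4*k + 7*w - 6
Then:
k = 89/36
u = 1/6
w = -5/9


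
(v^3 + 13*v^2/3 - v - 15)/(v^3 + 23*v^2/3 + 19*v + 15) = (3*v - 5)/(3*v + 5)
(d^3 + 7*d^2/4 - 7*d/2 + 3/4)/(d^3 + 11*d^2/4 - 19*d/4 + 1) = (d + 3)/(d + 4)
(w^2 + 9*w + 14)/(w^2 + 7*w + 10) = (w + 7)/(w + 5)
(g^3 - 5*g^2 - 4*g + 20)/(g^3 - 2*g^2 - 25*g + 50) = (g + 2)/(g + 5)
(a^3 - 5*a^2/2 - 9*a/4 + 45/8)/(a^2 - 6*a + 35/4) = (4*a^2 - 9)/(2*(2*a - 7))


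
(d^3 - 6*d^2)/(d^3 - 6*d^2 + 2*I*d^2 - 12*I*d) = d/(d + 2*I)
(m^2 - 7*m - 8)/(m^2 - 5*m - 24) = (m + 1)/(m + 3)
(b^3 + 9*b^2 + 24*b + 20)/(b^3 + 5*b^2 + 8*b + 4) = (b + 5)/(b + 1)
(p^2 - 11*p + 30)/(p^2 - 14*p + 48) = (p - 5)/(p - 8)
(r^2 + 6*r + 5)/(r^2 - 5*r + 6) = (r^2 + 6*r + 5)/(r^2 - 5*r + 6)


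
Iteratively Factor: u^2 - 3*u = (u - 3)*(u)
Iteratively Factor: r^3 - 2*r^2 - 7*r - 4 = (r + 1)*(r^2 - 3*r - 4) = (r + 1)^2*(r - 4)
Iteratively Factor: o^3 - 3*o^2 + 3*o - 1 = (o - 1)*(o^2 - 2*o + 1) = (o - 1)^2*(o - 1)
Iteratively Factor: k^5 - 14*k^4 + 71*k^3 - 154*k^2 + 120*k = (k - 3)*(k^4 - 11*k^3 + 38*k^2 - 40*k) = (k - 5)*(k - 3)*(k^3 - 6*k^2 + 8*k) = k*(k - 5)*(k - 3)*(k^2 - 6*k + 8) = k*(k - 5)*(k - 3)*(k - 2)*(k - 4)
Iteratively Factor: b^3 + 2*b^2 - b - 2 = (b + 1)*(b^2 + b - 2) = (b + 1)*(b + 2)*(b - 1)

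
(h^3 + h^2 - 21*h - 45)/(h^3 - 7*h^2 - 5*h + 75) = (h + 3)/(h - 5)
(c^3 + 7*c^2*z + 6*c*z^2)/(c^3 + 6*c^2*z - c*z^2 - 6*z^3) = c/(c - z)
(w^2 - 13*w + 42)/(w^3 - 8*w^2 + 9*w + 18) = (w - 7)/(w^2 - 2*w - 3)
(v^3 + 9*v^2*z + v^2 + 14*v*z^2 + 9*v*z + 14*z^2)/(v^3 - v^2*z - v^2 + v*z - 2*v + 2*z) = (-v^2 - 9*v*z - 14*z^2)/(-v^2 + v*z + 2*v - 2*z)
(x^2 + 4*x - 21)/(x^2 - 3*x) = (x + 7)/x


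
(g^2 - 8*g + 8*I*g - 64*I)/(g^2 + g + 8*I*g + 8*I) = (g - 8)/(g + 1)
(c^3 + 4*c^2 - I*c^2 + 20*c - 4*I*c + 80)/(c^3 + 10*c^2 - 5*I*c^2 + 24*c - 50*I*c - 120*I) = (c + 4*I)/(c + 6)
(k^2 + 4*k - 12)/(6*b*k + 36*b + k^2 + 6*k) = (k - 2)/(6*b + k)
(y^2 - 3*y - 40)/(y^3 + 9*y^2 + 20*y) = (y - 8)/(y*(y + 4))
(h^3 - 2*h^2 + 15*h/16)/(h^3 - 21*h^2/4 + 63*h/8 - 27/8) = h*(4*h - 5)/(2*(2*h^2 - 9*h + 9))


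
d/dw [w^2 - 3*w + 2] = 2*w - 3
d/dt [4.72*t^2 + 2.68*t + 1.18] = 9.44*t + 2.68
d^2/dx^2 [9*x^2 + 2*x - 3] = 18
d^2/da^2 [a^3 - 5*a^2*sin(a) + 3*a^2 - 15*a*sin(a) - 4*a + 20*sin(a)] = 5*a^2*sin(a) + 15*a*sin(a) - 20*a*cos(a) + 6*a - 30*sqrt(2)*sin(a + pi/4) + 6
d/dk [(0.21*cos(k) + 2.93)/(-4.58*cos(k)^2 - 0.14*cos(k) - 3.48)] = (-0.9618*cos(k)^2 - 26.8388*cos(k) + 0.3206)*sin(k)/(20.9764*cos(k)^4 + 1.2824*cos(k)^3 + 31.8964*cos(k)^2 + 0.9744*cos(k) + 12.1104)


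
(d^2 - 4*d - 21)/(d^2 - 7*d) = (d + 3)/d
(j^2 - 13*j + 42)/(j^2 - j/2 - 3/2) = 2*(-j^2 + 13*j - 42)/(-2*j^2 + j + 3)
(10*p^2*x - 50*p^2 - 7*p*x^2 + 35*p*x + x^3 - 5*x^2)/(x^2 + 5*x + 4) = (10*p^2*x - 50*p^2 - 7*p*x^2 + 35*p*x + x^3 - 5*x^2)/(x^2 + 5*x + 4)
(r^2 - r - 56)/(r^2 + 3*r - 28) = (r - 8)/(r - 4)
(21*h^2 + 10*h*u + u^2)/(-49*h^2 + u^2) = (3*h + u)/(-7*h + u)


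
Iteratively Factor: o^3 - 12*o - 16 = (o + 2)*(o^2 - 2*o - 8) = (o - 4)*(o + 2)*(o + 2)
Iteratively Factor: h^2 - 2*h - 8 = (h - 4)*(h + 2)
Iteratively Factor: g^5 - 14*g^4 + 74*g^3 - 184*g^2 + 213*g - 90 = (g - 1)*(g^4 - 13*g^3 + 61*g^2 - 123*g + 90) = (g - 3)*(g - 1)*(g^3 - 10*g^2 + 31*g - 30) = (g - 3)*(g - 2)*(g - 1)*(g^2 - 8*g + 15) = (g - 5)*(g - 3)*(g - 2)*(g - 1)*(g - 3)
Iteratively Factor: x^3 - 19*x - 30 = (x + 2)*(x^2 - 2*x - 15) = (x - 5)*(x + 2)*(x + 3)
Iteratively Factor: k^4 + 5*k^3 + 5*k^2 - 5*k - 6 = (k + 1)*(k^3 + 4*k^2 + k - 6) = (k + 1)*(k + 3)*(k^2 + k - 2) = (k + 1)*(k + 2)*(k + 3)*(k - 1)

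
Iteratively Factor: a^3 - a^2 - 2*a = (a)*(a^2 - a - 2) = a*(a - 2)*(a + 1)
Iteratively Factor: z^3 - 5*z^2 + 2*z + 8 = (z - 4)*(z^2 - z - 2) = (z - 4)*(z + 1)*(z - 2)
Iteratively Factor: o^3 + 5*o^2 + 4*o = (o + 1)*(o^2 + 4*o) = o*(o + 1)*(o + 4)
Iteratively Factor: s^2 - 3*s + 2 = (s - 1)*(s - 2)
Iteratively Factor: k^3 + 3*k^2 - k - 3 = (k + 1)*(k^2 + 2*k - 3) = (k - 1)*(k + 1)*(k + 3)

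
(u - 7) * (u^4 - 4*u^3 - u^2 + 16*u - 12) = u^5 - 11*u^4 + 27*u^3 + 23*u^2 - 124*u + 84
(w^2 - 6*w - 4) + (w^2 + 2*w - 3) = 2*w^2 - 4*w - 7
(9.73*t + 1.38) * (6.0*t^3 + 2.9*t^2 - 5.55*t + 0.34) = 58.38*t^4 + 36.497*t^3 - 49.9995*t^2 - 4.3508*t + 0.4692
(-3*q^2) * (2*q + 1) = -6*q^3 - 3*q^2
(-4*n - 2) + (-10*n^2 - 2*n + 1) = -10*n^2 - 6*n - 1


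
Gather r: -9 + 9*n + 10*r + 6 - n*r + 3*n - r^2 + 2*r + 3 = 12*n - r^2 + r*(12 - n)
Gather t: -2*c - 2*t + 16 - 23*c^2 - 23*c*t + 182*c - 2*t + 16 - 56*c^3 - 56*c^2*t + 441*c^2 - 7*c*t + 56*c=-56*c^3 + 418*c^2 + 236*c + t*(-56*c^2 - 30*c - 4) + 32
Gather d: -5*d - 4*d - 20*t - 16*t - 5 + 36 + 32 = -9*d - 36*t + 63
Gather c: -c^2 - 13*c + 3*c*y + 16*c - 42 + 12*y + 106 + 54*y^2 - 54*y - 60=-c^2 + c*(3*y + 3) + 54*y^2 - 42*y + 4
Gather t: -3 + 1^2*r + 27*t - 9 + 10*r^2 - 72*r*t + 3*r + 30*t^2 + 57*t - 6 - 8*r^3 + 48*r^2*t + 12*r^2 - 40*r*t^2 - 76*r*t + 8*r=-8*r^3 + 22*r^2 + 12*r + t^2*(30 - 40*r) + t*(48*r^2 - 148*r + 84) - 18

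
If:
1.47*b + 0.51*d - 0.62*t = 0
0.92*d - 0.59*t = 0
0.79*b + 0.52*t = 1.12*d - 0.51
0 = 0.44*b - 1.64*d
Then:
No Solution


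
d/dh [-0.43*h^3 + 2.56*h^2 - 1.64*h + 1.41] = -1.29*h^2 + 5.12*h - 1.64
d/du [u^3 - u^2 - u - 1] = 3*u^2 - 2*u - 1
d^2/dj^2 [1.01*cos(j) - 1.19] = -1.01*cos(j)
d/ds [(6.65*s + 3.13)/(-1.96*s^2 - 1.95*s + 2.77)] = (13.034*s^2 + 12.2696*s + 24.524)/(3.8416*s^4 + 7.644*s^3 - 7.0559*s^2 - 10.803*s + 7.6729)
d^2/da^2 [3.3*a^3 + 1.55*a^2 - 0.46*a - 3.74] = 19.8*a + 3.1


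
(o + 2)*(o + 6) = o^2 + 8*o + 12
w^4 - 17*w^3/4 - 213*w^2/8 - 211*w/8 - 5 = (w - 8)*(w + 1/4)*(w + 1)*(w + 5/2)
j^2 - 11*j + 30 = (j - 6)*(j - 5)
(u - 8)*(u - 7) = u^2 - 15*u + 56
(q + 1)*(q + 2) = q^2 + 3*q + 2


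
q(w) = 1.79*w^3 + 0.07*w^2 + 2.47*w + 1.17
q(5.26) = 276.60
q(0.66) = 3.35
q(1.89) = 18.17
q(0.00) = 1.17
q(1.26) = 7.97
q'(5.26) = 151.78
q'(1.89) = 21.92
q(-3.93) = -116.11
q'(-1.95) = 22.62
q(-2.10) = -20.29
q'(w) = 5.37*w^2 + 0.14*w + 2.47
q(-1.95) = -16.65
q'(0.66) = 4.90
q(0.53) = 2.77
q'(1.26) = 11.17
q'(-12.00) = 774.07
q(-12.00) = -3111.51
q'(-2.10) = 25.86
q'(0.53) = 4.05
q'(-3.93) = 84.86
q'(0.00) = 2.47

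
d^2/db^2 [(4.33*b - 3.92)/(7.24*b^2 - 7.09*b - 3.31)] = ((118.161 - 188.0952*b)*(-7.24*b^2 + 7.09*b + 3.31) - (4.33*b - 3.92)*(14.48*b - 7.09)*(28.96*b - 14.18))/(-7.24*b^2 + 7.09*b + 3.31)^3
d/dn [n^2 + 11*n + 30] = 2*n + 11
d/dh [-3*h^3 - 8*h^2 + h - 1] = -9*h^2 - 16*h + 1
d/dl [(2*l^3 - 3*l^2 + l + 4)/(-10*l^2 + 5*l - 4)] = (-20*l^4 + 20*l^3 - 29*l^2 + 104*l - 24)/(100*l^4 - 100*l^3 + 105*l^2 - 40*l + 16)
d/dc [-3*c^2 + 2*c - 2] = 2 - 6*c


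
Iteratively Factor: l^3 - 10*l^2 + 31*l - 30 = (l - 2)*(l^2 - 8*l + 15) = (l - 5)*(l - 2)*(l - 3)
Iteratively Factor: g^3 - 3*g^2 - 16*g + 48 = (g - 3)*(g^2 - 16) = (g - 4)*(g - 3)*(g + 4)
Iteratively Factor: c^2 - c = (c - 1)*(c)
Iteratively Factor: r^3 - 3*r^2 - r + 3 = (r - 1)*(r^2 - 2*r - 3) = (r - 3)*(r - 1)*(r + 1)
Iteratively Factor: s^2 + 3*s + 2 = (s + 1)*(s + 2)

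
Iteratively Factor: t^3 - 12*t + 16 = (t - 2)*(t^2 + 2*t - 8) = (t - 2)*(t + 4)*(t - 2)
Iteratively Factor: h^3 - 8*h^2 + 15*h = (h - 5)*(h^2 - 3*h) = h*(h - 5)*(h - 3)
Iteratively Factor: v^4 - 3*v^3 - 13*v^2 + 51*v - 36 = (v - 3)*(v^3 - 13*v + 12) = (v - 3)*(v + 4)*(v^2 - 4*v + 3) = (v - 3)*(v - 1)*(v + 4)*(v - 3)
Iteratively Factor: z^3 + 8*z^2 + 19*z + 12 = (z + 3)*(z^2 + 5*z + 4) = (z + 3)*(z + 4)*(z + 1)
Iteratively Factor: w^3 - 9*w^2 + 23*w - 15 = (w - 5)*(w^2 - 4*w + 3) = (w - 5)*(w - 1)*(w - 3)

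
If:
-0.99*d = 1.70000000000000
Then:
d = -1.72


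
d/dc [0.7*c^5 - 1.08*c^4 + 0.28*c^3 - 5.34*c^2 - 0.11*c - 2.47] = 3.5*c^4 - 4.32*c^3 + 0.84*c^2 - 10.68*c - 0.11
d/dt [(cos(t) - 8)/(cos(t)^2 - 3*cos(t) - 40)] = sin(t)/(cos(t) + 5)^2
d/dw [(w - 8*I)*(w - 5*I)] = 2*w - 13*I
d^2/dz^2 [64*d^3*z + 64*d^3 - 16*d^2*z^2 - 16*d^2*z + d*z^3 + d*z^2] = 2*d*(-16*d + 3*z + 1)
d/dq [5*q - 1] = 5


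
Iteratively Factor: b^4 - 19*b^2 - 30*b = (b - 5)*(b^3 + 5*b^2 + 6*b) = (b - 5)*(b + 2)*(b^2 + 3*b) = (b - 5)*(b + 2)*(b + 3)*(b)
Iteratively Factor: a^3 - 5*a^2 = (a)*(a^2 - 5*a) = a*(a - 5)*(a)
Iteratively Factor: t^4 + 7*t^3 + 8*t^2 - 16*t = (t - 1)*(t^3 + 8*t^2 + 16*t) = (t - 1)*(t + 4)*(t^2 + 4*t) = (t - 1)*(t + 4)^2*(t)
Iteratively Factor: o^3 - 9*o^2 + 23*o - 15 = (o - 5)*(o^2 - 4*o + 3) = (o - 5)*(o - 1)*(o - 3)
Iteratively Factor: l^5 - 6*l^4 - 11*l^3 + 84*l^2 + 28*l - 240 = (l - 4)*(l^4 - 2*l^3 - 19*l^2 + 8*l + 60) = (l - 4)*(l - 2)*(l^3 - 19*l - 30) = (l - 4)*(l - 2)*(l + 2)*(l^2 - 2*l - 15) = (l - 4)*(l - 2)*(l + 2)*(l + 3)*(l - 5)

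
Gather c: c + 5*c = 6*c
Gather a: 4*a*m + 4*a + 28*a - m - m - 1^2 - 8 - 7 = a*(4*m + 32) - 2*m - 16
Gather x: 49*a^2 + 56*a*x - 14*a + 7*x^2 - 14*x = 49*a^2 - 14*a + 7*x^2 + x*(56*a - 14)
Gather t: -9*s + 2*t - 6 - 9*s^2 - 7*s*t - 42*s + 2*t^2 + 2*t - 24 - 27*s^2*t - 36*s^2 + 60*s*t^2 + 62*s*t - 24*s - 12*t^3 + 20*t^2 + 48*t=-45*s^2 - 75*s - 12*t^3 + t^2*(60*s + 22) + t*(-27*s^2 + 55*s + 52) - 30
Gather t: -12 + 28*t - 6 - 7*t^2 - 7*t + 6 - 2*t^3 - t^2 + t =-2*t^3 - 8*t^2 + 22*t - 12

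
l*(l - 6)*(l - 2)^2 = l^4 - 10*l^3 + 28*l^2 - 24*l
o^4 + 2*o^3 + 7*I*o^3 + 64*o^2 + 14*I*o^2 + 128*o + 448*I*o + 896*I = (o + 2)*(o - 8*I)*(o + 7*I)*(o + 8*I)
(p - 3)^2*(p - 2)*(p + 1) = p^4 - 7*p^3 + 13*p^2 + 3*p - 18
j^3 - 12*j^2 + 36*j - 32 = (j - 8)*(j - 2)^2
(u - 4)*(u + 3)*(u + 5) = u^3 + 4*u^2 - 17*u - 60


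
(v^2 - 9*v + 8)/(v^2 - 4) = (v^2 - 9*v + 8)/(v^2 - 4)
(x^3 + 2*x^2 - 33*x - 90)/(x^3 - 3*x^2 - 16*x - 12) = (x^2 + 8*x + 15)/(x^2 + 3*x + 2)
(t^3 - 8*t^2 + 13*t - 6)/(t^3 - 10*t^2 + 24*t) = (t^2 - 2*t + 1)/(t*(t - 4))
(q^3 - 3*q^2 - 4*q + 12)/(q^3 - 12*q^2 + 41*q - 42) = (q + 2)/(q - 7)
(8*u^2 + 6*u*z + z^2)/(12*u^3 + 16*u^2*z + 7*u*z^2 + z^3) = (4*u + z)/(6*u^2 + 5*u*z + z^2)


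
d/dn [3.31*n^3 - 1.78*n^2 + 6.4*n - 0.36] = 9.93*n^2 - 3.56*n + 6.4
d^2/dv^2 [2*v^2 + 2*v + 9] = 4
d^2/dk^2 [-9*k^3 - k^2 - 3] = -54*k - 2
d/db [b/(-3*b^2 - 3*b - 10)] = (3*b^2 - 10)/(9*b^4 + 18*b^3 + 69*b^2 + 60*b + 100)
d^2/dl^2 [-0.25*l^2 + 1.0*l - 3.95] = -0.500000000000000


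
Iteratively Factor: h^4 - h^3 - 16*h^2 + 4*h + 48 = (h + 3)*(h^3 - 4*h^2 - 4*h + 16) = (h - 2)*(h + 3)*(h^2 - 2*h - 8) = (h - 2)*(h + 2)*(h + 3)*(h - 4)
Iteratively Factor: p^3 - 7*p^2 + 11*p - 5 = (p - 5)*(p^2 - 2*p + 1) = (p - 5)*(p - 1)*(p - 1)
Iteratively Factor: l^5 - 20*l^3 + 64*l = (l - 2)*(l^4 + 2*l^3 - 16*l^2 - 32*l) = l*(l - 2)*(l^3 + 2*l^2 - 16*l - 32) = l*(l - 4)*(l - 2)*(l^2 + 6*l + 8) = l*(l - 4)*(l - 2)*(l + 2)*(l + 4)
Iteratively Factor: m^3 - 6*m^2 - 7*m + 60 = (m - 5)*(m^2 - m - 12) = (m - 5)*(m - 4)*(m + 3)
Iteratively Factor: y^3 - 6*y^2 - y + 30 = (y - 5)*(y^2 - y - 6) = (y - 5)*(y + 2)*(y - 3)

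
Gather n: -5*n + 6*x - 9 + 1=-5*n + 6*x - 8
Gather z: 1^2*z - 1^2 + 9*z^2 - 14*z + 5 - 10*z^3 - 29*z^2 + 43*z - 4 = -10*z^3 - 20*z^2 + 30*z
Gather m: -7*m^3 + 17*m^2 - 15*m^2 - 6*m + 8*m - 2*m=-7*m^3 + 2*m^2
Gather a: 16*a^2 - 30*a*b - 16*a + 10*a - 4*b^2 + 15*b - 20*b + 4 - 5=16*a^2 + a*(-30*b - 6) - 4*b^2 - 5*b - 1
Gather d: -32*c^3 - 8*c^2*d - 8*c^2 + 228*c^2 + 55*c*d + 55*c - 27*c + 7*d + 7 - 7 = -32*c^3 + 220*c^2 + 28*c + d*(-8*c^2 + 55*c + 7)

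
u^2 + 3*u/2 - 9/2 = (u - 3/2)*(u + 3)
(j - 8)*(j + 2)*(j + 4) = j^3 - 2*j^2 - 40*j - 64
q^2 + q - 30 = (q - 5)*(q + 6)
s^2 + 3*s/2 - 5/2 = (s - 1)*(s + 5/2)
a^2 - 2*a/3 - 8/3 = (a - 2)*(a + 4/3)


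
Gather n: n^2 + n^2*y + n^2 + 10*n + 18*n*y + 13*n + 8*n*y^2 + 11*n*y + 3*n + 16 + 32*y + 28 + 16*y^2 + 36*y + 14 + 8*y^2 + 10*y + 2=n^2*(y + 2) + n*(8*y^2 + 29*y + 26) + 24*y^2 + 78*y + 60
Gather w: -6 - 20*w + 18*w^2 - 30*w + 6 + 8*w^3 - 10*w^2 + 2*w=8*w^3 + 8*w^2 - 48*w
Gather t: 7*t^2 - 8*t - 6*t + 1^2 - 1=7*t^2 - 14*t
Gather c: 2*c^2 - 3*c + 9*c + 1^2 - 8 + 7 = 2*c^2 + 6*c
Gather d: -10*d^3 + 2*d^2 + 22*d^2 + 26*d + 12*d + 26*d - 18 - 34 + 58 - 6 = -10*d^3 + 24*d^2 + 64*d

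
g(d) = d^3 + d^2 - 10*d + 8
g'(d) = 3*d^2 + 2*d - 10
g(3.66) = 33.82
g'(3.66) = 37.51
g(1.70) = -1.20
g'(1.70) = 2.07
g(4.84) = 96.41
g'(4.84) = 69.96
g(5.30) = 131.97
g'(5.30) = 84.87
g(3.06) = 15.42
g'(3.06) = 24.21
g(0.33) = 4.84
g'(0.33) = -9.01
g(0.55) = 2.97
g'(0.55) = -7.99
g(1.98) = -0.12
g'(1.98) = 5.72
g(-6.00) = -112.00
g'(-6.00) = 86.00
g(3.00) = 14.00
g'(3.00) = 23.00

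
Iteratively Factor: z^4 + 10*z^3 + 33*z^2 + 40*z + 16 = (z + 1)*(z^3 + 9*z^2 + 24*z + 16) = (z + 1)^2*(z^2 + 8*z + 16) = (z + 1)^2*(z + 4)*(z + 4)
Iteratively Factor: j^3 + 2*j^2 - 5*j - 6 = (j - 2)*(j^2 + 4*j + 3) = (j - 2)*(j + 1)*(j + 3)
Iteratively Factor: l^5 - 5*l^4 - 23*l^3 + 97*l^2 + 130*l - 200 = (l + 2)*(l^4 - 7*l^3 - 9*l^2 + 115*l - 100) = (l - 5)*(l + 2)*(l^3 - 2*l^2 - 19*l + 20) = (l - 5)^2*(l + 2)*(l^2 + 3*l - 4) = (l - 5)^2*(l + 2)*(l + 4)*(l - 1)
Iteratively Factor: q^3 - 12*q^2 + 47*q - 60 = (q - 3)*(q^2 - 9*q + 20) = (q - 5)*(q - 3)*(q - 4)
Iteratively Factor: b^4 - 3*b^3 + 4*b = (b - 2)*(b^3 - b^2 - 2*b) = (b - 2)^2*(b^2 + b) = b*(b - 2)^2*(b + 1)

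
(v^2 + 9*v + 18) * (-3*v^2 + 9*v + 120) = -3*v^4 - 18*v^3 + 147*v^2 + 1242*v + 2160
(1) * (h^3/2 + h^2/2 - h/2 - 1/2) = h^3/2 + h^2/2 - h/2 - 1/2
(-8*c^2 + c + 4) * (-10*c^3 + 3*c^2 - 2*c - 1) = 80*c^5 - 34*c^4 - 21*c^3 + 18*c^2 - 9*c - 4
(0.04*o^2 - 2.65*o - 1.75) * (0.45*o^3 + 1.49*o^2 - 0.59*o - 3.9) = 0.018*o^5 - 1.1329*o^4 - 4.7596*o^3 - 1.2*o^2 + 11.3675*o + 6.825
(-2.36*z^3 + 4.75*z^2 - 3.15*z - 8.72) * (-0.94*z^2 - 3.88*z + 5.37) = 2.2184*z^5 + 4.6918*z^4 - 28.1422*z^3 + 45.9263*z^2 + 16.9181*z - 46.8264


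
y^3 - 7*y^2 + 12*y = y*(y - 4)*(y - 3)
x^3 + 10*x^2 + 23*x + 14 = (x + 1)*(x + 2)*(x + 7)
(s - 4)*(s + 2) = s^2 - 2*s - 8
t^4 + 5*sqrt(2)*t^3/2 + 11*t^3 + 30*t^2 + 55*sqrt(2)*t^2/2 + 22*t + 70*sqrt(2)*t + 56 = (t + 4)*(t + 7)*(t + sqrt(2)/2)*(t + 2*sqrt(2))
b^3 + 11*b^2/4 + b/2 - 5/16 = (b - 1/4)*(b + 1/2)*(b + 5/2)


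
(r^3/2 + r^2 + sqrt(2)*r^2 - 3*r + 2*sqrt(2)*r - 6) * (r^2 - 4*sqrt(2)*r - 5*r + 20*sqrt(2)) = r^5/2 - 3*r^4/2 - sqrt(2)*r^4 - 16*r^3 + 3*sqrt(2)*r^3 + 22*sqrt(2)*r^2 + 33*r^2 - 36*sqrt(2)*r + 110*r - 120*sqrt(2)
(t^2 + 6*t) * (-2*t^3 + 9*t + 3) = -2*t^5 - 12*t^4 + 9*t^3 + 57*t^2 + 18*t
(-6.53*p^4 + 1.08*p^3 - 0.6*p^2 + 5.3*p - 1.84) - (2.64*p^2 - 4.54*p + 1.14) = -6.53*p^4 + 1.08*p^3 - 3.24*p^2 + 9.84*p - 2.98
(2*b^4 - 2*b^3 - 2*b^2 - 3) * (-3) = -6*b^4 + 6*b^3 + 6*b^2 + 9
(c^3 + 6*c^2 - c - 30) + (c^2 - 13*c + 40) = c^3 + 7*c^2 - 14*c + 10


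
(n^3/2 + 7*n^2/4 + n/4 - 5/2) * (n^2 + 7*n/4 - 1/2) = n^5/2 + 21*n^4/8 + 49*n^3/16 - 47*n^2/16 - 9*n/2 + 5/4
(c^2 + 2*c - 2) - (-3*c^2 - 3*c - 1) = 4*c^2 + 5*c - 1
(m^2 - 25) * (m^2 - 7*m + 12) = m^4 - 7*m^3 - 13*m^2 + 175*m - 300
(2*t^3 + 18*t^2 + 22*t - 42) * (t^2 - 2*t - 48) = 2*t^5 + 14*t^4 - 110*t^3 - 950*t^2 - 972*t + 2016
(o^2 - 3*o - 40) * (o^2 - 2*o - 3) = o^4 - 5*o^3 - 37*o^2 + 89*o + 120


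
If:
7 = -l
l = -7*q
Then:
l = -7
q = 1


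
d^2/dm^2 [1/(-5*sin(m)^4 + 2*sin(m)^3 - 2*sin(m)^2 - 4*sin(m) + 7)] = 2*(200*sin(m)^8 - 115*sin(m)^7 - 172*sin(m)^6 + 118*sin(m)^5 + 166*sin(m)^4 - 59*sin(m)^3 - 162*sin(m)^2 + 32*sin(m) - 30)/(5*sin(m)^4 - 2*sin(m)^3 + 2*sin(m)^2 + 4*sin(m) - 7)^3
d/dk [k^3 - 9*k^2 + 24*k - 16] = 3*k^2 - 18*k + 24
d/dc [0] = 0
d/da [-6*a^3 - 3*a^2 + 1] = 6*a*(-3*a - 1)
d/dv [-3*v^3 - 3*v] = -9*v^2 - 3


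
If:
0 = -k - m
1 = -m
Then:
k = 1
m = -1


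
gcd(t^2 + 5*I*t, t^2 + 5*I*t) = t^2 + 5*I*t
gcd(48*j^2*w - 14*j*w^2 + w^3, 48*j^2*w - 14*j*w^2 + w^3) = 48*j^2*w - 14*j*w^2 + w^3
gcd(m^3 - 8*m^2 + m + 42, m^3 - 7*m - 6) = m^2 - m - 6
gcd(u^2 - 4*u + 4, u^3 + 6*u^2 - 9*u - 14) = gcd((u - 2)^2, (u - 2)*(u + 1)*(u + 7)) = u - 2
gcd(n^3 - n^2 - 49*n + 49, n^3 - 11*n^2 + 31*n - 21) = n^2 - 8*n + 7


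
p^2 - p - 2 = (p - 2)*(p + 1)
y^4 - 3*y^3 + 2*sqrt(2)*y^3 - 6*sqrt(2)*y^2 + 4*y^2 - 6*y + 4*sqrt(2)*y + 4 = (y - 2)*(y - 1)*(y + sqrt(2))^2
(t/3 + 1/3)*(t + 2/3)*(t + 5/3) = t^3/3 + 10*t^2/9 + 31*t/27 + 10/27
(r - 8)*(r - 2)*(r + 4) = r^3 - 6*r^2 - 24*r + 64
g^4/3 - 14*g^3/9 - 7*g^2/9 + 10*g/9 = g*(g/3 + 1/3)*(g - 5)*(g - 2/3)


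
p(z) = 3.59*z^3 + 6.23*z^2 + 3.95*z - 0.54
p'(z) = 10.77*z^2 + 12.46*z + 3.95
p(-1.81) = -8.57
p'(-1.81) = 16.68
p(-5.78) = -508.47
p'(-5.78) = 291.74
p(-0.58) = -1.44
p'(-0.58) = 0.35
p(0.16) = 0.27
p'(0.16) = 6.22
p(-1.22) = -2.61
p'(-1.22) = 4.78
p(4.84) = 571.55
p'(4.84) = 316.55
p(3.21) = 195.08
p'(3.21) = 154.92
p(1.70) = 41.82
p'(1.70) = 56.26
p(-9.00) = -2148.57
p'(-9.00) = 764.18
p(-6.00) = -575.40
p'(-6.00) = 316.91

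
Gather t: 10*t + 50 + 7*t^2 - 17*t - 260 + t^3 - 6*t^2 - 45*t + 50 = t^3 + t^2 - 52*t - 160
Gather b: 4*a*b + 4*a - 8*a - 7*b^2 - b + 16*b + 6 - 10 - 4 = -4*a - 7*b^2 + b*(4*a + 15) - 8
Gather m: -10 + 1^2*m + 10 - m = 0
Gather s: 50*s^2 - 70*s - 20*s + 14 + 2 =50*s^2 - 90*s + 16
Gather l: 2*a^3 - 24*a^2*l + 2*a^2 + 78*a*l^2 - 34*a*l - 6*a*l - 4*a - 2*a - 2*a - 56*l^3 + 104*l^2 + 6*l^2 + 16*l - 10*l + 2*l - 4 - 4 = 2*a^3 + 2*a^2 - 8*a - 56*l^3 + l^2*(78*a + 110) + l*(-24*a^2 - 40*a + 8) - 8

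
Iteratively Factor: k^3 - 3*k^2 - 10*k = (k - 5)*(k^2 + 2*k) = (k - 5)*(k + 2)*(k)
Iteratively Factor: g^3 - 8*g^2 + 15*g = (g - 5)*(g^2 - 3*g) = (g - 5)*(g - 3)*(g)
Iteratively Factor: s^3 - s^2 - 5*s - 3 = (s + 1)*(s^2 - 2*s - 3) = (s - 3)*(s + 1)*(s + 1)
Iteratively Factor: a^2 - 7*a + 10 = (a - 5)*(a - 2)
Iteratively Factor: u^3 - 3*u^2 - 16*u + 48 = (u + 4)*(u^2 - 7*u + 12) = (u - 4)*(u + 4)*(u - 3)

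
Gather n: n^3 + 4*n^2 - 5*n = n^3 + 4*n^2 - 5*n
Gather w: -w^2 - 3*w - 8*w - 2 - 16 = -w^2 - 11*w - 18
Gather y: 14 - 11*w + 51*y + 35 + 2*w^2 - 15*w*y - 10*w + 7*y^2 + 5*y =2*w^2 - 21*w + 7*y^2 + y*(56 - 15*w) + 49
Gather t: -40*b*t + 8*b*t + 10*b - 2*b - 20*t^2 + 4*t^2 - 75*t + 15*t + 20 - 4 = 8*b - 16*t^2 + t*(-32*b - 60) + 16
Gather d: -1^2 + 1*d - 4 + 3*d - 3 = 4*d - 8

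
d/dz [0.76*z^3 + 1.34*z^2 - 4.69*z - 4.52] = 2.28*z^2 + 2.68*z - 4.69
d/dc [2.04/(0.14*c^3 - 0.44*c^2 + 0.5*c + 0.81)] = (-0.8568*c^2 + 1.7952*c - 1.02)/(0.14*c^3 - 0.44*c^2 + 0.5*c + 0.81)^2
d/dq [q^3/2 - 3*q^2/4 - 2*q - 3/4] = 3*q^2/2 - 3*q/2 - 2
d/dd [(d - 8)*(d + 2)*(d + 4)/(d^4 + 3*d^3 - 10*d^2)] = (-d^5 + 4*d^4 + 116*d^3 + 496*d^2 + 176*d - 1280)/(d^3*(d^4 + 6*d^3 - 11*d^2 - 60*d + 100))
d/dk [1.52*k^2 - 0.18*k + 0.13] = 3.04*k - 0.18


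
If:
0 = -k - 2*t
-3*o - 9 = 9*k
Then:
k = -2*t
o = 6*t - 3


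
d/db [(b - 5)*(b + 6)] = 2*b + 1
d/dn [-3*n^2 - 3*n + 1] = -6*n - 3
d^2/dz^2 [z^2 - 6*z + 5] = 2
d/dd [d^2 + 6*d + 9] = 2*d + 6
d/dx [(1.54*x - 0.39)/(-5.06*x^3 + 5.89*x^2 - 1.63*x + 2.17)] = (15.5848*x^3 - 14.9908*x^2 + 4.5942*x + 2.7061)/(25.6036*x^6 - 59.6068*x^5 + 51.1877*x^4 - 41.1618*x^3 + 28.2195*x^2 - 7.0742*x + 4.7089)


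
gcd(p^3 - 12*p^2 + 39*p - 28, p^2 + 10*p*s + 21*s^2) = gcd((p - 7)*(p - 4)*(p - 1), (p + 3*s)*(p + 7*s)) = 1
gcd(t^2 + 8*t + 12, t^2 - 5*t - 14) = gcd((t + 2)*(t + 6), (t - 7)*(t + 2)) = t + 2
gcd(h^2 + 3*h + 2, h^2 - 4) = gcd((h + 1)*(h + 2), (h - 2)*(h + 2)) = h + 2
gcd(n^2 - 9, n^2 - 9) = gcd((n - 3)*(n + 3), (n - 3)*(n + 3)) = n^2 - 9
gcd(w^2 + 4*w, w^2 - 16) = w + 4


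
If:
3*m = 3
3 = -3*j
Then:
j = -1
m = 1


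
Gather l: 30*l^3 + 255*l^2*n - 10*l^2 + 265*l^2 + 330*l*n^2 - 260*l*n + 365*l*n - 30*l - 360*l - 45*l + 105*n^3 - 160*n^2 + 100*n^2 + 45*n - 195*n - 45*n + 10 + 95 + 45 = 30*l^3 + l^2*(255*n + 255) + l*(330*n^2 + 105*n - 435) + 105*n^3 - 60*n^2 - 195*n + 150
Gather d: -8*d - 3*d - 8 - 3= -11*d - 11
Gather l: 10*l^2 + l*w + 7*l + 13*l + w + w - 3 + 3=10*l^2 + l*(w + 20) + 2*w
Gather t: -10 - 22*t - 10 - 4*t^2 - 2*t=-4*t^2 - 24*t - 20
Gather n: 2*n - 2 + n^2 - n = n^2 + n - 2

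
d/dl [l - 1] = 1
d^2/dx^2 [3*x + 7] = 0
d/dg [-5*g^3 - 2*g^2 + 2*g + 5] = -15*g^2 - 4*g + 2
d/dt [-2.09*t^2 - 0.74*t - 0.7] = -4.18*t - 0.74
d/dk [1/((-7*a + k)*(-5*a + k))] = 2*(6*a - k)/((5*a - k)^2*(7*a - k)^2)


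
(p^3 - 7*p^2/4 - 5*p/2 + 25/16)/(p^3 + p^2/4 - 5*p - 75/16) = (2*p - 1)/(2*p + 3)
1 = 1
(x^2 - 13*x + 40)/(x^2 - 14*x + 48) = (x - 5)/(x - 6)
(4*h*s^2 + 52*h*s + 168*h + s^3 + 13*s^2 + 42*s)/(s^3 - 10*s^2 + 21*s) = (4*h*s^2 + 52*h*s + 168*h + s^3 + 13*s^2 + 42*s)/(s*(s^2 - 10*s + 21))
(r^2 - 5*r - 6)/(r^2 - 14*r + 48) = (r + 1)/(r - 8)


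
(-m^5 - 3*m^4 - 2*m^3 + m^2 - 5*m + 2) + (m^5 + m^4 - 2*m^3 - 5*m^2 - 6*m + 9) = -2*m^4 - 4*m^3 - 4*m^2 - 11*m + 11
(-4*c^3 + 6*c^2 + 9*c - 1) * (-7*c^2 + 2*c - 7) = 28*c^5 - 50*c^4 - 23*c^3 - 17*c^2 - 65*c + 7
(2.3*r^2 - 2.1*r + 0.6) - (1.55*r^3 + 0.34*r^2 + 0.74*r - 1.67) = -1.55*r^3 + 1.96*r^2 - 2.84*r + 2.27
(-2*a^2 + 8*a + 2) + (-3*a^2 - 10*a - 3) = -5*a^2 - 2*a - 1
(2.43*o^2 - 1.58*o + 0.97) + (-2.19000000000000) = 2.43*o^2 - 1.58*o - 1.22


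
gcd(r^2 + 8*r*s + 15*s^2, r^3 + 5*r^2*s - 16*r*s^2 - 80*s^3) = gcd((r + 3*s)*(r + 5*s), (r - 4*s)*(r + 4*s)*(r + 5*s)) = r + 5*s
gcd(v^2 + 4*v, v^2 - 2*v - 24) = v + 4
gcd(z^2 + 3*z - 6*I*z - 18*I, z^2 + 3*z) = z + 3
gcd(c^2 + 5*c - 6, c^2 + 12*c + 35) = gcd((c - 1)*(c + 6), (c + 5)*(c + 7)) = 1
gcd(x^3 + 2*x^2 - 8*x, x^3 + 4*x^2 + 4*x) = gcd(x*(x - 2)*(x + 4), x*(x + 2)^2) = x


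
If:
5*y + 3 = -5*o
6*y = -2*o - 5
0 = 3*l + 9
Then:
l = -3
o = 7/20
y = -19/20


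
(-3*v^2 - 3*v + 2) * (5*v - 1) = -15*v^3 - 12*v^2 + 13*v - 2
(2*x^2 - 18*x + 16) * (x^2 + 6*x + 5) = 2*x^4 - 6*x^3 - 82*x^2 + 6*x + 80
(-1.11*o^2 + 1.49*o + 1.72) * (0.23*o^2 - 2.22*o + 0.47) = -0.2553*o^4 + 2.8069*o^3 - 3.4339*o^2 - 3.1181*o + 0.8084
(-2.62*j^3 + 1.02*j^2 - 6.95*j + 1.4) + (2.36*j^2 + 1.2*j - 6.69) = -2.62*j^3 + 3.38*j^2 - 5.75*j - 5.29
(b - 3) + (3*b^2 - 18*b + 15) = 3*b^2 - 17*b + 12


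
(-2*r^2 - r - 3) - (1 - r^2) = -r^2 - r - 4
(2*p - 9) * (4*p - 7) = 8*p^2 - 50*p + 63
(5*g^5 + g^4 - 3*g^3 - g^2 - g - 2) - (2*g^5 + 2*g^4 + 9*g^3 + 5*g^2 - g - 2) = 3*g^5 - g^4 - 12*g^3 - 6*g^2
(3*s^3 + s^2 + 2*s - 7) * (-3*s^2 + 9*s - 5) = -9*s^5 + 24*s^4 - 12*s^3 + 34*s^2 - 73*s + 35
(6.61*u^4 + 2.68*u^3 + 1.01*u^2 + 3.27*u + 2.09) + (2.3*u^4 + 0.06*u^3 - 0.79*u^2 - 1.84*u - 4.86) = 8.91*u^4 + 2.74*u^3 + 0.22*u^2 + 1.43*u - 2.77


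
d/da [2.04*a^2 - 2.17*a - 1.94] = 4.08*a - 2.17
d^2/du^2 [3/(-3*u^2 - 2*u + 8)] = 6*(9*u^2 + 6*u - 4*(3*u + 1)^2 - 24)/(3*u^2 + 2*u - 8)^3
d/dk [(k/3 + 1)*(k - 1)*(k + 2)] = k^2 + 8*k/3 + 1/3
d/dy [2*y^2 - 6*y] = 4*y - 6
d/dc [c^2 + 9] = 2*c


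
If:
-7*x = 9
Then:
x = -9/7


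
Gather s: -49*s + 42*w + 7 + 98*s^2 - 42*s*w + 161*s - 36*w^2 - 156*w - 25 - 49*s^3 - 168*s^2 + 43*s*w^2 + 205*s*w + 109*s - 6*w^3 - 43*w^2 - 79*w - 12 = -49*s^3 - 70*s^2 + s*(43*w^2 + 163*w + 221) - 6*w^3 - 79*w^2 - 193*w - 30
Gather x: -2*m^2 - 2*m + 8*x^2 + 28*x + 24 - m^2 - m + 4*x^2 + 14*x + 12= -3*m^2 - 3*m + 12*x^2 + 42*x + 36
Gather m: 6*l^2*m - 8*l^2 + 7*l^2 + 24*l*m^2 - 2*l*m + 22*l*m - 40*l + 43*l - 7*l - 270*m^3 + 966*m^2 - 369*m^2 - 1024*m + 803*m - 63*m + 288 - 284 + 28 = -l^2 - 4*l - 270*m^3 + m^2*(24*l + 597) + m*(6*l^2 + 20*l - 284) + 32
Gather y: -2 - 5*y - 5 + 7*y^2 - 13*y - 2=7*y^2 - 18*y - 9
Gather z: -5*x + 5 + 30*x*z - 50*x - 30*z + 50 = -55*x + z*(30*x - 30) + 55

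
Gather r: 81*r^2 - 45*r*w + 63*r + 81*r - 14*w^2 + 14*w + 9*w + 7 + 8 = 81*r^2 + r*(144 - 45*w) - 14*w^2 + 23*w + 15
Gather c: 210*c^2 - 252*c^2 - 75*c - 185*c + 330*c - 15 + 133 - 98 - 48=-42*c^2 + 70*c - 28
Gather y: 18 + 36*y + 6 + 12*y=48*y + 24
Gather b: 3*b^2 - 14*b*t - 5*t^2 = 3*b^2 - 14*b*t - 5*t^2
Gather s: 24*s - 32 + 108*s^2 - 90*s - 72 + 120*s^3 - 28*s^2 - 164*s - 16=120*s^3 + 80*s^2 - 230*s - 120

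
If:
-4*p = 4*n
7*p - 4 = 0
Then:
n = -4/7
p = 4/7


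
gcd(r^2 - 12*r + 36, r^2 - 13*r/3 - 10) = r - 6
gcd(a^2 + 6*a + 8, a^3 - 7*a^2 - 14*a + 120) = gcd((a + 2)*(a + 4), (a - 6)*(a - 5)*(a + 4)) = a + 4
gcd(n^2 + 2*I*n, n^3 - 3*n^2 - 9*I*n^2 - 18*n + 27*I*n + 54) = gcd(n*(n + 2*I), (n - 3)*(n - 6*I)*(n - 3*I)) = 1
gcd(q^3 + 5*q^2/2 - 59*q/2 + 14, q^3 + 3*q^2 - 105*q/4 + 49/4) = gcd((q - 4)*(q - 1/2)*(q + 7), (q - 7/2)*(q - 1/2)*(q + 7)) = q^2 + 13*q/2 - 7/2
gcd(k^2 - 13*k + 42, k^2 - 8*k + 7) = k - 7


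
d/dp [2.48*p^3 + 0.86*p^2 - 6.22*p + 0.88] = 7.44*p^2 + 1.72*p - 6.22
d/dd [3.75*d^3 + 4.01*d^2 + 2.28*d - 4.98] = 11.25*d^2 + 8.02*d + 2.28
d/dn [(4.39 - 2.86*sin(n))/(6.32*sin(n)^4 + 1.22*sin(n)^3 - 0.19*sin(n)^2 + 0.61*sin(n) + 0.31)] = (54.2256*sin(n)^4 - 104.0008*sin(n)^3 - 16.6108*sin(n)^2 + 1.6682*sin(n) - 3.5645)*cos(n)/(39.9424*sin(n)^8 + 15.4208*sin(n)^7 - 0.9132*sin(n)^6 + 7.2468*sin(n)^5 + 5.4429*sin(n)^4 + 0.5246*sin(n)^3 + 0.2543*sin(n)^2 + 0.3782*sin(n) + 0.0961)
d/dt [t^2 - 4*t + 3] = 2*t - 4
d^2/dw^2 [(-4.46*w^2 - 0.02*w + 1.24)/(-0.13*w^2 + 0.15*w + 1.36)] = (-1.11022302462516e-16*w^4 + 0.174616*w^3 + 4.605432*w^2 + 0.166296000000001*w + 15.996008)/(0.002197*w^6 - 0.007605*w^5 - 0.060177*w^4 + 0.155745*w^3 + 0.629544*w^2 - 0.83232*w - 2.515456)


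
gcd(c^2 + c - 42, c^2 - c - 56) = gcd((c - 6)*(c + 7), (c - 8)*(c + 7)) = c + 7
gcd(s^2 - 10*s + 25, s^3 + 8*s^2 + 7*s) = 1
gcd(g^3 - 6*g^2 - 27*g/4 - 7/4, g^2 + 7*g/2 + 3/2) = g + 1/2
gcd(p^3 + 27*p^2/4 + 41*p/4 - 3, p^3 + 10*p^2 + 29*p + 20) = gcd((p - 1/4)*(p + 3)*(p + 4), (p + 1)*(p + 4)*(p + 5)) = p + 4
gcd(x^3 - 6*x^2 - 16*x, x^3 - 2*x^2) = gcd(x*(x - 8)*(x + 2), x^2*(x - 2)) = x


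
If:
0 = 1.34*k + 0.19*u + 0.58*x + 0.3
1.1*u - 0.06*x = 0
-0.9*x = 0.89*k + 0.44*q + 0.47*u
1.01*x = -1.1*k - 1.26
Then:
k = 0.63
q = 2.79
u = -0.11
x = -1.93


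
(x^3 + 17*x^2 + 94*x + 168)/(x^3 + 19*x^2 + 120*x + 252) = (x + 4)/(x + 6)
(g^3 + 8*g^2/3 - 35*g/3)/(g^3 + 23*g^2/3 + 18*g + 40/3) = g*(3*g^2 + 8*g - 35)/(3*g^3 + 23*g^2 + 54*g + 40)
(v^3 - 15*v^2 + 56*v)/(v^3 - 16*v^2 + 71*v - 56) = v/(v - 1)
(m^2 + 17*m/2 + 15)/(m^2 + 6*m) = (m + 5/2)/m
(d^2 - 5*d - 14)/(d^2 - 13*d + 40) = (d^2 - 5*d - 14)/(d^2 - 13*d + 40)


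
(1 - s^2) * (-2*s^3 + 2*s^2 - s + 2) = 2*s^5 - 2*s^4 - s^3 - s + 2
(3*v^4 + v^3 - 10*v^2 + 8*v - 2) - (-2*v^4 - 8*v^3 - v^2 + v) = 5*v^4 + 9*v^3 - 9*v^2 + 7*v - 2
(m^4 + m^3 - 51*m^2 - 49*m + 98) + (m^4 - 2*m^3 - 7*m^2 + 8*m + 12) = 2*m^4 - m^3 - 58*m^2 - 41*m + 110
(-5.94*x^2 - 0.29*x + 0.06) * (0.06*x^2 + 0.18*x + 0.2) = -0.3564*x^4 - 1.0866*x^3 - 1.2366*x^2 - 0.0472*x + 0.012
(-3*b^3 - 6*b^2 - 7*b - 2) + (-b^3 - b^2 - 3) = -4*b^3 - 7*b^2 - 7*b - 5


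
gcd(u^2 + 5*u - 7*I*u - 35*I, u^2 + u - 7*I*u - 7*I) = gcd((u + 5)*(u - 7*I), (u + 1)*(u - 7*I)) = u - 7*I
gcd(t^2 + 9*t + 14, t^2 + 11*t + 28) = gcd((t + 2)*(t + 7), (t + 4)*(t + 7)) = t + 7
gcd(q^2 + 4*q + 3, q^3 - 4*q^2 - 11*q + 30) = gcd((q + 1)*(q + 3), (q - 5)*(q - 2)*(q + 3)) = q + 3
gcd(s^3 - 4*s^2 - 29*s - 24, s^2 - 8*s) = s - 8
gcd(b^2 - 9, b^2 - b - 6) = b - 3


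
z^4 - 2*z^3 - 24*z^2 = z^2*(z - 6)*(z + 4)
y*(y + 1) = y^2 + y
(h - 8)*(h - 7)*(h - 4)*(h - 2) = h^4 - 21*h^3 + 154*h^2 - 456*h + 448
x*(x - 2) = x^2 - 2*x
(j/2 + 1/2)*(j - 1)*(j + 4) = j^3/2 + 2*j^2 - j/2 - 2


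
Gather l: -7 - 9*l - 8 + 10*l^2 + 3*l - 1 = 10*l^2 - 6*l - 16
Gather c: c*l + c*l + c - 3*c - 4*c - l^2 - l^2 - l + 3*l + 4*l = c*(2*l - 6) - 2*l^2 + 6*l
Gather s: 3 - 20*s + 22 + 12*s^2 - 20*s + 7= 12*s^2 - 40*s + 32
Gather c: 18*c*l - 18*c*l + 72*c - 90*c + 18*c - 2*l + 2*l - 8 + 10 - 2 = 0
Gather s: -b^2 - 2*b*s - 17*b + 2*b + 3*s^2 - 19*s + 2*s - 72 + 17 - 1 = -b^2 - 15*b + 3*s^2 + s*(-2*b - 17) - 56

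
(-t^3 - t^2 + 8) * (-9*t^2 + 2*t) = 9*t^5 + 7*t^4 - 2*t^3 - 72*t^2 + 16*t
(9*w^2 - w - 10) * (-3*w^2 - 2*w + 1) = -27*w^4 - 15*w^3 + 41*w^2 + 19*w - 10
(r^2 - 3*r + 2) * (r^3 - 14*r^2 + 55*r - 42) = r^5 - 17*r^4 + 99*r^3 - 235*r^2 + 236*r - 84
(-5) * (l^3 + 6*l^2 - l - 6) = -5*l^3 - 30*l^2 + 5*l + 30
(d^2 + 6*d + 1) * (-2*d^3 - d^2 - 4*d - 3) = -2*d^5 - 13*d^4 - 12*d^3 - 28*d^2 - 22*d - 3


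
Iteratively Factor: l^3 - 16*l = (l + 4)*(l^2 - 4*l) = (l - 4)*(l + 4)*(l)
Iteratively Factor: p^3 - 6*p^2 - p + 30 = (p - 3)*(p^2 - 3*p - 10) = (p - 5)*(p - 3)*(p + 2)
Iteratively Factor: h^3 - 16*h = (h)*(h^2 - 16) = h*(h - 4)*(h + 4)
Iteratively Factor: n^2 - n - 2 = (n + 1)*(n - 2)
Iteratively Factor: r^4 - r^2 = (r)*(r^3 - r) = r*(r - 1)*(r^2 + r) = r^2*(r - 1)*(r + 1)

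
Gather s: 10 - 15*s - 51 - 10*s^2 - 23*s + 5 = -10*s^2 - 38*s - 36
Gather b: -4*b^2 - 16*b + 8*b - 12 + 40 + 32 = -4*b^2 - 8*b + 60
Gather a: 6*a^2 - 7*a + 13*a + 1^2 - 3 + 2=6*a^2 + 6*a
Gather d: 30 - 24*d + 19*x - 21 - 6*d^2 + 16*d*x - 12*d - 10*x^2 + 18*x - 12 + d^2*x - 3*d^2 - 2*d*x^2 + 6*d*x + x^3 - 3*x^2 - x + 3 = d^2*(x - 9) + d*(-2*x^2 + 22*x - 36) + x^3 - 13*x^2 + 36*x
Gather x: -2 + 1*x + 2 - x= 0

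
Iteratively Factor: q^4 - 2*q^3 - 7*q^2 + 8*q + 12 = (q - 2)*(q^3 - 7*q - 6) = (q - 2)*(q + 1)*(q^2 - q - 6) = (q - 3)*(q - 2)*(q + 1)*(q + 2)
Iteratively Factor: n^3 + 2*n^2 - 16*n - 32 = (n - 4)*(n^2 + 6*n + 8) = (n - 4)*(n + 4)*(n + 2)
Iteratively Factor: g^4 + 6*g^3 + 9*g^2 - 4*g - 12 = (g + 3)*(g^3 + 3*g^2 - 4) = (g + 2)*(g + 3)*(g^2 + g - 2) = (g + 2)^2*(g + 3)*(g - 1)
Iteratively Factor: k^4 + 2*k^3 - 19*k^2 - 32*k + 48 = (k - 4)*(k^3 + 6*k^2 + 5*k - 12) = (k - 4)*(k - 1)*(k^2 + 7*k + 12) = (k - 4)*(k - 1)*(k + 3)*(k + 4)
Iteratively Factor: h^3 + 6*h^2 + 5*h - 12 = (h + 3)*(h^2 + 3*h - 4) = (h - 1)*(h + 3)*(h + 4)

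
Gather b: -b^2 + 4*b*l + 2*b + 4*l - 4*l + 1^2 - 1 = -b^2 + b*(4*l + 2)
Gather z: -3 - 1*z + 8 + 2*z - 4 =z + 1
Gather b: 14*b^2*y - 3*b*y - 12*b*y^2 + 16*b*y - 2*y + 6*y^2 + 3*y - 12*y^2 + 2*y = 14*b^2*y + b*(-12*y^2 + 13*y) - 6*y^2 + 3*y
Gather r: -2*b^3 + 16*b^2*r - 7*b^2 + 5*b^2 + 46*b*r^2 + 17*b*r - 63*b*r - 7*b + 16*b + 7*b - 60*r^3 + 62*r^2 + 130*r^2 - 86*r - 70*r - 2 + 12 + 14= -2*b^3 - 2*b^2 + 16*b - 60*r^3 + r^2*(46*b + 192) + r*(16*b^2 - 46*b - 156) + 24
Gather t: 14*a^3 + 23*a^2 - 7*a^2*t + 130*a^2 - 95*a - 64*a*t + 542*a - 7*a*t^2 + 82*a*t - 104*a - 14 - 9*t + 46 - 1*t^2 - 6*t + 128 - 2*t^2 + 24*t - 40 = 14*a^3 + 153*a^2 + 343*a + t^2*(-7*a - 3) + t*(-7*a^2 + 18*a + 9) + 120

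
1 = 1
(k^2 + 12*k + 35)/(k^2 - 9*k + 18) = (k^2 + 12*k + 35)/(k^2 - 9*k + 18)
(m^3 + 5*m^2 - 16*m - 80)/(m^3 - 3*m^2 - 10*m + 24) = (m^2 + 9*m + 20)/(m^2 + m - 6)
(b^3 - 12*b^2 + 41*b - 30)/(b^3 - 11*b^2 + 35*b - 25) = (b - 6)/(b - 5)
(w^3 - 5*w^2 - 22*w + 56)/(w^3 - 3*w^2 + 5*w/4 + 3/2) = 4*(w^2 - 3*w - 28)/(4*w^2 - 4*w - 3)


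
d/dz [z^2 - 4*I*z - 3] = 2*z - 4*I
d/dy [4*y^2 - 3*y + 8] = 8*y - 3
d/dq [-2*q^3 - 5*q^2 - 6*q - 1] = -6*q^2 - 10*q - 6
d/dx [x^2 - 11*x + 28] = 2*x - 11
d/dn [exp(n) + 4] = exp(n)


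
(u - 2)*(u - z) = u^2 - u*z - 2*u + 2*z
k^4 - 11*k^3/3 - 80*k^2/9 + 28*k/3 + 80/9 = (k - 5)*(k - 4/3)*(k + 2/3)*(k + 2)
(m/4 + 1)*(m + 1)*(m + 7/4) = m^3/4 + 27*m^2/16 + 51*m/16 + 7/4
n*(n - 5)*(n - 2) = n^3 - 7*n^2 + 10*n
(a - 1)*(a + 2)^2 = a^3 + 3*a^2 - 4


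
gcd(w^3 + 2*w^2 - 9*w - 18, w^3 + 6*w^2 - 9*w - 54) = w^2 - 9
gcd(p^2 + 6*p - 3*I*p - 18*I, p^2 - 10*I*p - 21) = p - 3*I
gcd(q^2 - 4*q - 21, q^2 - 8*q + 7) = q - 7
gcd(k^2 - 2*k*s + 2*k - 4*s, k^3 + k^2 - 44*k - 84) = k + 2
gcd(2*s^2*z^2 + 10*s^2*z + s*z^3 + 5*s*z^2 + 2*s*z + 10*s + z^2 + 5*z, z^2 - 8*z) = 1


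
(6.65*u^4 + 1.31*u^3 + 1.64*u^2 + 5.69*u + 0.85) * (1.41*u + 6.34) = 9.3765*u^5 + 44.0081*u^4 + 10.6178*u^3 + 18.4205*u^2 + 37.2731*u + 5.389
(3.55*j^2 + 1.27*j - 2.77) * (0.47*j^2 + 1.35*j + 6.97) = 1.6685*j^4 + 5.3894*j^3 + 25.1561*j^2 + 5.1124*j - 19.3069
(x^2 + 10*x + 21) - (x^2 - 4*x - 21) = 14*x + 42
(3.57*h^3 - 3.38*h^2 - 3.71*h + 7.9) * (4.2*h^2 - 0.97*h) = 14.994*h^5 - 17.6589*h^4 - 12.3034*h^3 + 36.7787*h^2 - 7.663*h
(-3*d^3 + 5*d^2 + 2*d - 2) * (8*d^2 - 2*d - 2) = -24*d^5 + 46*d^4 + 12*d^3 - 30*d^2 + 4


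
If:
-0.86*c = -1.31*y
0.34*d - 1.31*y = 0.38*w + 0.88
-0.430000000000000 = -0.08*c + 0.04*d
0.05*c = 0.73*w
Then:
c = -22.01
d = -54.77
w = -1.51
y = -14.45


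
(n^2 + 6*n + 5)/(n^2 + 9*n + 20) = (n + 1)/(n + 4)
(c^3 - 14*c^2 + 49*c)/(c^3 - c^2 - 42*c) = (c - 7)/(c + 6)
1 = 1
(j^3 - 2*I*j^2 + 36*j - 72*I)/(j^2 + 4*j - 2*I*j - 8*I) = (j^2 + 36)/(j + 4)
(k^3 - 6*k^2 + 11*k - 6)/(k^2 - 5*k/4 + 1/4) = 4*(k^2 - 5*k + 6)/(4*k - 1)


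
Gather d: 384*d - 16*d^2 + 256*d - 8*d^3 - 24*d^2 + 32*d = -8*d^3 - 40*d^2 + 672*d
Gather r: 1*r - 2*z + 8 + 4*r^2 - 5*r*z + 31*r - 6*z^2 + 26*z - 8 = 4*r^2 + r*(32 - 5*z) - 6*z^2 + 24*z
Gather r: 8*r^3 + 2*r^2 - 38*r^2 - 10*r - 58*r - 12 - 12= 8*r^3 - 36*r^2 - 68*r - 24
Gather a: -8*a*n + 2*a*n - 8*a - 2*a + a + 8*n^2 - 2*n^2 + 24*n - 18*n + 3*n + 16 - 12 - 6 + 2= a*(-6*n - 9) + 6*n^2 + 9*n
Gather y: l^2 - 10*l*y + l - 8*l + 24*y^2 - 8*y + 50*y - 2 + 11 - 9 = l^2 - 7*l + 24*y^2 + y*(42 - 10*l)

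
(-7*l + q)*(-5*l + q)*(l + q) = 35*l^3 + 23*l^2*q - 11*l*q^2 + q^3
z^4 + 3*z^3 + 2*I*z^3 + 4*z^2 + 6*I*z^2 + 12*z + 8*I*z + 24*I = (z + 3)*(z - 2*I)*(z + 2*I)^2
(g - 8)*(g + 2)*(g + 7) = g^3 + g^2 - 58*g - 112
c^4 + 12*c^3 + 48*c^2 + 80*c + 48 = (c + 2)^3*(c + 6)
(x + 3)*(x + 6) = x^2 + 9*x + 18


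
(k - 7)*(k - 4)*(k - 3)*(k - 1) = k^4 - 15*k^3 + 75*k^2 - 145*k + 84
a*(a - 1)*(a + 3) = a^3 + 2*a^2 - 3*a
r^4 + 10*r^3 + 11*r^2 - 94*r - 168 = (r - 3)*(r + 2)*(r + 4)*(r + 7)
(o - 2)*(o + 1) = o^2 - o - 2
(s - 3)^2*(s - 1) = s^3 - 7*s^2 + 15*s - 9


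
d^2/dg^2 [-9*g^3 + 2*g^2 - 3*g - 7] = 4 - 54*g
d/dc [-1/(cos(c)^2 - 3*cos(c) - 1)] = (3 - 2*cos(c))*sin(c)/(sin(c)^2 + 3*cos(c))^2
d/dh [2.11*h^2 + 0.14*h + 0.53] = 4.22*h + 0.14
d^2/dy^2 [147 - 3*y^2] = -6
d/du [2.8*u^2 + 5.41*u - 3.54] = 5.6*u + 5.41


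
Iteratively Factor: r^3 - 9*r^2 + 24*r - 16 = (r - 1)*(r^2 - 8*r + 16) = (r - 4)*(r - 1)*(r - 4)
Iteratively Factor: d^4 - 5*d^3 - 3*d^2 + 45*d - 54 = (d + 3)*(d^3 - 8*d^2 + 21*d - 18) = (d - 2)*(d + 3)*(d^2 - 6*d + 9) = (d - 3)*(d - 2)*(d + 3)*(d - 3)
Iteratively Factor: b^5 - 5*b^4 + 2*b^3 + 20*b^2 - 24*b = (b - 3)*(b^4 - 2*b^3 - 4*b^2 + 8*b) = (b - 3)*(b - 2)*(b^3 - 4*b) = b*(b - 3)*(b - 2)*(b^2 - 4) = b*(b - 3)*(b - 2)^2*(b + 2)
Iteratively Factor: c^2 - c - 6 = (c + 2)*(c - 3)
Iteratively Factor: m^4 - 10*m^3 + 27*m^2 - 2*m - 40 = (m - 5)*(m^3 - 5*m^2 + 2*m + 8) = (m - 5)*(m - 2)*(m^2 - 3*m - 4) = (m - 5)*(m - 4)*(m - 2)*(m + 1)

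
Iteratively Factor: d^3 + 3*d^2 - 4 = (d + 2)*(d^2 + d - 2) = (d + 2)^2*(d - 1)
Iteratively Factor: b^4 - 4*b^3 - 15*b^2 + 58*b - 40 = (b - 1)*(b^3 - 3*b^2 - 18*b + 40) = (b - 1)*(b + 4)*(b^2 - 7*b + 10) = (b - 5)*(b - 1)*(b + 4)*(b - 2)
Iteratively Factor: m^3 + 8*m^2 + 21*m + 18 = (m + 2)*(m^2 + 6*m + 9) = (m + 2)*(m + 3)*(m + 3)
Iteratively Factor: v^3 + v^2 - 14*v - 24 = (v - 4)*(v^2 + 5*v + 6) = (v - 4)*(v + 2)*(v + 3)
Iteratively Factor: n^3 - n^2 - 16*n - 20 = (n + 2)*(n^2 - 3*n - 10) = (n - 5)*(n + 2)*(n + 2)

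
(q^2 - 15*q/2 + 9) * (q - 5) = q^3 - 25*q^2/2 + 93*q/2 - 45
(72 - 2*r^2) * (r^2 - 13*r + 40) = -2*r^4 + 26*r^3 - 8*r^2 - 936*r + 2880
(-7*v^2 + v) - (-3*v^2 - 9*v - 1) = -4*v^2 + 10*v + 1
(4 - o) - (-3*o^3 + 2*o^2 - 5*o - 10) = 3*o^3 - 2*o^2 + 4*o + 14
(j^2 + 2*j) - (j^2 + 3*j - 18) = 18 - j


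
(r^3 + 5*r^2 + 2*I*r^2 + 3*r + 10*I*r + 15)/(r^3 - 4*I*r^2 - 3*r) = (r^2 + r*(5 + 3*I) + 15*I)/(r*(r - 3*I))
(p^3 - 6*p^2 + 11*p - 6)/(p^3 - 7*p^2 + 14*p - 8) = (p - 3)/(p - 4)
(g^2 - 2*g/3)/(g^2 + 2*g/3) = (3*g - 2)/(3*g + 2)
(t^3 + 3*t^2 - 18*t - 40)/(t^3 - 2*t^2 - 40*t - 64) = (t^2 + t - 20)/(t^2 - 4*t - 32)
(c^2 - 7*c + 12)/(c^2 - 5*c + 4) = (c - 3)/(c - 1)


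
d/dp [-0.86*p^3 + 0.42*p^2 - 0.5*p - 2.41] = -2.58*p^2 + 0.84*p - 0.5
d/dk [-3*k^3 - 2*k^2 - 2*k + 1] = -9*k^2 - 4*k - 2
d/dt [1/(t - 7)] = -1/(t - 7)^2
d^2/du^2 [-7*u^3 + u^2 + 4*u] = 2 - 42*u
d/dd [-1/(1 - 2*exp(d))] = -2*exp(d)/(2*exp(d) - 1)^2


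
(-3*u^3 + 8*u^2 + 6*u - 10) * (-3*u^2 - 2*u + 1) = 9*u^5 - 18*u^4 - 37*u^3 + 26*u^2 + 26*u - 10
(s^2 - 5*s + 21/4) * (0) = 0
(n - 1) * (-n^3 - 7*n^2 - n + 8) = -n^4 - 6*n^3 + 6*n^2 + 9*n - 8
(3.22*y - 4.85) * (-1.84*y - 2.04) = -5.9248*y^2 + 2.3552*y + 9.894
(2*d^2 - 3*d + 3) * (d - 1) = 2*d^3 - 5*d^2 + 6*d - 3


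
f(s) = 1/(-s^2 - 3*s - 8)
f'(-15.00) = 0.00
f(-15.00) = -0.00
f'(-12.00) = 0.00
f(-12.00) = -0.00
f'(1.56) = 0.03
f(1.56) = -0.07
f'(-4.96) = -0.02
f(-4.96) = -0.06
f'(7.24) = 0.00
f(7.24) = -0.01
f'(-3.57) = -0.04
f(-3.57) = -0.10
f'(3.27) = 0.01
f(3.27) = -0.04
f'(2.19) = 0.02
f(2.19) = -0.05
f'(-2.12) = -0.03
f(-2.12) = -0.16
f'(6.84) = 0.00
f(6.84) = -0.01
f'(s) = (2*s + 3)/(-s^2 - 3*s - 8)^2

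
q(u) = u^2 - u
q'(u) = 2*u - 1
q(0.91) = -0.08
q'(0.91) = 0.82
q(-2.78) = 10.51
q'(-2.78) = -6.56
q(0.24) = -0.18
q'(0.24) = -0.52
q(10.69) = 103.59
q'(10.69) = 20.38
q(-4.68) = 26.58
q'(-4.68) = -10.36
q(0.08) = -0.07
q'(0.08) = -0.84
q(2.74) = 4.77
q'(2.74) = 4.48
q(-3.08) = 12.57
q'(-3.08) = -7.16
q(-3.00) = 12.00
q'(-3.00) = -7.00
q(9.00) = 72.00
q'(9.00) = 17.00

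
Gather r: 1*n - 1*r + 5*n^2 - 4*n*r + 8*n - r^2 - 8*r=5*n^2 + 9*n - r^2 + r*(-4*n - 9)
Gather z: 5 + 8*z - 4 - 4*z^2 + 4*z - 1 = -4*z^2 + 12*z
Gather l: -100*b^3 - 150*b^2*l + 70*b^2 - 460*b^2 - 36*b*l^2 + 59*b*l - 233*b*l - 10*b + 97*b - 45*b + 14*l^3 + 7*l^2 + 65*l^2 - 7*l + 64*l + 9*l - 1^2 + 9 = -100*b^3 - 390*b^2 + 42*b + 14*l^3 + l^2*(72 - 36*b) + l*(-150*b^2 - 174*b + 66) + 8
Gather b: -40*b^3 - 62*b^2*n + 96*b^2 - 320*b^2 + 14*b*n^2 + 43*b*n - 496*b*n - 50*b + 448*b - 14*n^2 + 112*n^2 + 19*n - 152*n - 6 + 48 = -40*b^3 + b^2*(-62*n - 224) + b*(14*n^2 - 453*n + 398) + 98*n^2 - 133*n + 42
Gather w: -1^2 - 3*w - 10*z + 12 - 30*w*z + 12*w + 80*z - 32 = w*(9 - 30*z) + 70*z - 21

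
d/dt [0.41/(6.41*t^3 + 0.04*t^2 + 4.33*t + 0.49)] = (-7.8843*t^2 - 0.0328*t - 1.7753)/(6.41*t^3 + 0.04*t^2 + 4.33*t + 0.49)^2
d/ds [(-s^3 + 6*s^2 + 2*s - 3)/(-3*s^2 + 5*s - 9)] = (3*s^4 - 10*s^3 + 63*s^2 - 126*s - 3)/(9*s^4 - 30*s^3 + 79*s^2 - 90*s + 81)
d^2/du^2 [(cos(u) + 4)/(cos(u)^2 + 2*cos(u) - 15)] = (-9*(1 - cos(2*u))^2*cos(u)/4 - 7*(1 - cos(2*u))^2/2 - 581*cos(u)/2 - 145*cos(2*u) - 30*cos(3*u) + cos(5*u)/2 + 81)/((cos(u) - 3)^3*(cos(u) + 5)^3)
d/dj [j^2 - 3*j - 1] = 2*j - 3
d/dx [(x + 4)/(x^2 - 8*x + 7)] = (x^2 - 8*x - 2*(x - 4)*(x + 4) + 7)/(x^2 - 8*x + 7)^2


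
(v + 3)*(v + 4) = v^2 + 7*v + 12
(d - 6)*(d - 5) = d^2 - 11*d + 30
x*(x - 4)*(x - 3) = x^3 - 7*x^2 + 12*x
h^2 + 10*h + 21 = (h + 3)*(h + 7)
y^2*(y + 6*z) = y^3 + 6*y^2*z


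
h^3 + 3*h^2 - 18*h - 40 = (h - 4)*(h + 2)*(h + 5)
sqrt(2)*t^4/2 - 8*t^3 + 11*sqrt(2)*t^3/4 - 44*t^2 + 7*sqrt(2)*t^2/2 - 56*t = t*(t + 7/2)*(t - 8*sqrt(2))*(sqrt(2)*t/2 + sqrt(2))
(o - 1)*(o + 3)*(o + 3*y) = o^3 + 3*o^2*y + 2*o^2 + 6*o*y - 3*o - 9*y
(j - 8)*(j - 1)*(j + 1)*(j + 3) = j^4 - 5*j^3 - 25*j^2 + 5*j + 24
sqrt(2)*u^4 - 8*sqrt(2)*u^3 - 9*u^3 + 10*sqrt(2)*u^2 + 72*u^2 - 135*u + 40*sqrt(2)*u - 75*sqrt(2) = (u - 5)*(u - 3)*(u - 5*sqrt(2))*(sqrt(2)*u + 1)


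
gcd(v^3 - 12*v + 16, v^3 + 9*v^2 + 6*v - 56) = v^2 + 2*v - 8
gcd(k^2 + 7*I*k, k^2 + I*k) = k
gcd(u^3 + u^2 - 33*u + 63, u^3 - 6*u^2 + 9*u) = u^2 - 6*u + 9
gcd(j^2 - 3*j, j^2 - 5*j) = j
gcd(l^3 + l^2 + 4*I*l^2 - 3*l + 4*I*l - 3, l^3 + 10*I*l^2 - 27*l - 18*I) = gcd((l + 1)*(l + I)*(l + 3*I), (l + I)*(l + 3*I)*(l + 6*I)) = l^2 + 4*I*l - 3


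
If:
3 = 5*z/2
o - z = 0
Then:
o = 6/5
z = 6/5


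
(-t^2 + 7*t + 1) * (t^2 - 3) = -t^4 + 7*t^3 + 4*t^2 - 21*t - 3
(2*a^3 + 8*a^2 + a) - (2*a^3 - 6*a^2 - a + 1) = 14*a^2 + 2*a - 1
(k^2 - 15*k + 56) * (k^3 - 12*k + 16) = k^5 - 15*k^4 + 44*k^3 + 196*k^2 - 912*k + 896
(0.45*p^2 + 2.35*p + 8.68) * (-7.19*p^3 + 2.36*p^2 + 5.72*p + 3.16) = -3.2355*p^5 - 15.8345*p^4 - 54.2892*p^3 + 35.3488*p^2 + 57.0756*p + 27.4288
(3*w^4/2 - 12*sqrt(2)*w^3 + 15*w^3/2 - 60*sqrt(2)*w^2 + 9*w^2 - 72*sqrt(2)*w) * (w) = 3*w^5/2 - 12*sqrt(2)*w^4 + 15*w^4/2 - 60*sqrt(2)*w^3 + 9*w^3 - 72*sqrt(2)*w^2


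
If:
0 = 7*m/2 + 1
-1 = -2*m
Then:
No Solution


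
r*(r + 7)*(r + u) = r^3 + r^2*u + 7*r^2 + 7*r*u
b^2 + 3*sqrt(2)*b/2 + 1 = (b + sqrt(2)/2)*(b + sqrt(2))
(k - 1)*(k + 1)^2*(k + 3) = k^4 + 4*k^3 + 2*k^2 - 4*k - 3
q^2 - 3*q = q*(q - 3)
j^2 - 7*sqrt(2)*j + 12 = (j - 6*sqrt(2))*(j - sqrt(2))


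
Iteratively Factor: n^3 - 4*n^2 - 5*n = (n + 1)*(n^2 - 5*n) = (n - 5)*(n + 1)*(n)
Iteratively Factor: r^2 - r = (r)*(r - 1)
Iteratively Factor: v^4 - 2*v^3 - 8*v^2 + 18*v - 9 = (v - 1)*(v^3 - v^2 - 9*v + 9) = (v - 3)*(v - 1)*(v^2 + 2*v - 3) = (v - 3)*(v - 1)*(v + 3)*(v - 1)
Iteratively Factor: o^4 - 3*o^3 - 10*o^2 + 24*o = (o - 4)*(o^3 + o^2 - 6*o) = (o - 4)*(o + 3)*(o^2 - 2*o) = (o - 4)*(o - 2)*(o + 3)*(o)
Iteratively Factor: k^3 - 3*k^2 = (k)*(k^2 - 3*k) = k^2*(k - 3)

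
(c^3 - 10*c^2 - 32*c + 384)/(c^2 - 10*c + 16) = (c^2 - 2*c - 48)/(c - 2)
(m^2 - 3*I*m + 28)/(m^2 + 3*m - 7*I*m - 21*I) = (m + 4*I)/(m + 3)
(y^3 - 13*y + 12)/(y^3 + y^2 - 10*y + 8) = (y - 3)/(y - 2)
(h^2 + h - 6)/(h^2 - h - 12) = (h - 2)/(h - 4)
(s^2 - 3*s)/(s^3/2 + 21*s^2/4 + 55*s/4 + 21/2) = 4*s*(s - 3)/(2*s^3 + 21*s^2 + 55*s + 42)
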